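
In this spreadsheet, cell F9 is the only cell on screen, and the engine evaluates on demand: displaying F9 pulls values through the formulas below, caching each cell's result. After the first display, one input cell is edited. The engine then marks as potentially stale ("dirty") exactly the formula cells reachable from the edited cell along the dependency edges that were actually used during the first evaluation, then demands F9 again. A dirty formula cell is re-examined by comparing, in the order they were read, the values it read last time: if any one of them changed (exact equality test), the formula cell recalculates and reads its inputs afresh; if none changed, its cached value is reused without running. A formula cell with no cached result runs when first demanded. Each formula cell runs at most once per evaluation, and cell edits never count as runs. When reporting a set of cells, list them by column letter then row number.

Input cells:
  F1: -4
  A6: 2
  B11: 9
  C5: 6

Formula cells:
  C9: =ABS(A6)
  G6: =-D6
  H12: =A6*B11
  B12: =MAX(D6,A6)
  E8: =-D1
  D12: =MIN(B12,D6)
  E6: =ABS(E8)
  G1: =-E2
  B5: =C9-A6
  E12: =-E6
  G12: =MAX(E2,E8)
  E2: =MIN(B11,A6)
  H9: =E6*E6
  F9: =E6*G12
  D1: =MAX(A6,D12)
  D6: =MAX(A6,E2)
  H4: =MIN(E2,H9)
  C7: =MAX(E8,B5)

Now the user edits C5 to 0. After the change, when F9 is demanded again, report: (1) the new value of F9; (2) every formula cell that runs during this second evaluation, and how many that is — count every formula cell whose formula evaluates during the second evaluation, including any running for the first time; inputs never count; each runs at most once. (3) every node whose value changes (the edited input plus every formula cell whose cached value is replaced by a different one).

Initial pass — values computed on the first demand:
  E2 = MIN(9, 2) = 2
  D6 = MAX(2, 2) = 2
  B12 = MAX(2, 2) = 2
  D12 = MIN(2, 2) = 2
  D1 = MAX(2, 2) = 2
  E8 = -(2) = -2
  E6 = ABS(-2) = 2
  G12 = MAX(2, -2) = 2
  F9 = 2 * 2 = 4

Second demand — change propagation:
  no demanded computation ever read C5, so the edit dirties nothing and nothing runs.

The important point: nothing the output needs ever reads C5, so the edit is invisible to it.

F9 now evaluates to 4.
Run set: none (0 run).
Changed values: C5.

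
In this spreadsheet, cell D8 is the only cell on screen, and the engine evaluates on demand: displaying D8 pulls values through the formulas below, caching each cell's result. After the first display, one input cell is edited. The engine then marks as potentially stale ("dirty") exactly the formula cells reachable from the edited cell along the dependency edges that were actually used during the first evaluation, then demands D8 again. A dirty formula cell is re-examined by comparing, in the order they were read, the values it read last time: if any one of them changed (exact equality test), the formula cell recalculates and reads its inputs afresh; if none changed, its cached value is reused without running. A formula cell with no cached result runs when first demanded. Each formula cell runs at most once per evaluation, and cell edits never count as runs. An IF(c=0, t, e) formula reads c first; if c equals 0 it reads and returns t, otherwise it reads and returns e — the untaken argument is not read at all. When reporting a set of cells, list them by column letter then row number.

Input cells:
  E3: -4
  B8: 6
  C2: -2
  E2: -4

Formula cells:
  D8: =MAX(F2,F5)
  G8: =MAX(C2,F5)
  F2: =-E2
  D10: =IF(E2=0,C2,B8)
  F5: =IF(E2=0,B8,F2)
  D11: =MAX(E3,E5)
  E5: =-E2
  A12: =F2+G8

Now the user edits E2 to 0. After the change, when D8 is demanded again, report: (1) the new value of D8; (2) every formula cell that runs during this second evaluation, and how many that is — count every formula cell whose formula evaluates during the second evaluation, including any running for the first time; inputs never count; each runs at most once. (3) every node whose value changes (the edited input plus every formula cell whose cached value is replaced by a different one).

Initial pass — values computed on the first demand:
  F2 = -(-4) = 4
  F5 = IF(E2=0: E2=-4 -> else branch F2) = 4
  D8 = MAX(4, 4) = 4

Second demand — change propagation:
  F2: re-runs because E2 -4->0; new result 0.
  F5: re-runs because E2 -4->0; F2 4->0; new result 6.
  D8: re-runs because F2 4->0; F5 4->6; new result 6.

D8 now evaluates to 6.
Run set: D8, F2, F5 (3 run).
Changed values: D8, E2, F2, F5.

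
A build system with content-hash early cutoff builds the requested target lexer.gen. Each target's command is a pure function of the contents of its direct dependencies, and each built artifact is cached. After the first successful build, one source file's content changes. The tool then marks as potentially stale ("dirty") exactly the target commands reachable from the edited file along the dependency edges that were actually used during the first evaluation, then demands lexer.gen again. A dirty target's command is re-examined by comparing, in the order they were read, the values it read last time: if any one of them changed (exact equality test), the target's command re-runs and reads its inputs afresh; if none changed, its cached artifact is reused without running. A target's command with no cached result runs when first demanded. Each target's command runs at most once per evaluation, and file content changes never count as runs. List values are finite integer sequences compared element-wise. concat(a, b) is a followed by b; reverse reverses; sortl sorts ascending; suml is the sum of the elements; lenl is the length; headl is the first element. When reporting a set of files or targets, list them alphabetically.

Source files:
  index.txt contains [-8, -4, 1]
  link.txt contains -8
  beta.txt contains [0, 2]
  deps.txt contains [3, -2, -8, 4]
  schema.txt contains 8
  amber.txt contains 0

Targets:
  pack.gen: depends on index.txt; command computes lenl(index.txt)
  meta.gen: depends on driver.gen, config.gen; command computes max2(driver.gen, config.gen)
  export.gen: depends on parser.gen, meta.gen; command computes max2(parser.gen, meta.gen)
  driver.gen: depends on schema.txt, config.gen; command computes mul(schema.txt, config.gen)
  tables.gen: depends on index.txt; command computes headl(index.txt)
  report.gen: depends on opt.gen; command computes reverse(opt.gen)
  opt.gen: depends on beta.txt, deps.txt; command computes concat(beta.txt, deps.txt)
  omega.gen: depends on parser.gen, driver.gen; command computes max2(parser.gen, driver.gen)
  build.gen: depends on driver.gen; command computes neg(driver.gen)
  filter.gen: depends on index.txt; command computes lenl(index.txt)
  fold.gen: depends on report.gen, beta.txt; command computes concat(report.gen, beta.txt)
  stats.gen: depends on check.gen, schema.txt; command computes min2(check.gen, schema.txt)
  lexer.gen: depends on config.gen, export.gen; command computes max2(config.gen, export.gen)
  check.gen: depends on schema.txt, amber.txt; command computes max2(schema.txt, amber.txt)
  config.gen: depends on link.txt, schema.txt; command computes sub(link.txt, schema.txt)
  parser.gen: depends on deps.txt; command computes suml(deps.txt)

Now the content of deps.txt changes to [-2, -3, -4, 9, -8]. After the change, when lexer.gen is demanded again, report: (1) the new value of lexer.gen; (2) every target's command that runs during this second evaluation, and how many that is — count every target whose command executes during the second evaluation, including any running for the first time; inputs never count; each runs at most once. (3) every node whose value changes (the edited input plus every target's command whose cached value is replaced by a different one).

First evaluation (everything demanded from the output):
  config.gen = sub(-8, 8) = -16
  driver.gen = mul(8, -16) = -128
  meta.gen = max2(-128, -16) = -16
  parser.gen = suml([3, -2, -8, 4]) = -3
  export.gen = max2(-3, -16) = -3
  lexer.gen = max2(-16, -3) = -3

Propagation after the edit:
  parser.gen: runs — deps.txt [3, -2, -8, 4]->[-2, -3, -4, 9, -8]; result -8.
  export.gen: runs — parser.gen -3->-8; result -8.
  lexer.gen: runs — export.gen -3->-8; result -8.

New value of lexer.gen: -8.
Target commands that run: export.gen, lexer.gen, parser.gen — 3 in total.
Values that change: deps.txt, export.gen, lexer.gen, parser.gen.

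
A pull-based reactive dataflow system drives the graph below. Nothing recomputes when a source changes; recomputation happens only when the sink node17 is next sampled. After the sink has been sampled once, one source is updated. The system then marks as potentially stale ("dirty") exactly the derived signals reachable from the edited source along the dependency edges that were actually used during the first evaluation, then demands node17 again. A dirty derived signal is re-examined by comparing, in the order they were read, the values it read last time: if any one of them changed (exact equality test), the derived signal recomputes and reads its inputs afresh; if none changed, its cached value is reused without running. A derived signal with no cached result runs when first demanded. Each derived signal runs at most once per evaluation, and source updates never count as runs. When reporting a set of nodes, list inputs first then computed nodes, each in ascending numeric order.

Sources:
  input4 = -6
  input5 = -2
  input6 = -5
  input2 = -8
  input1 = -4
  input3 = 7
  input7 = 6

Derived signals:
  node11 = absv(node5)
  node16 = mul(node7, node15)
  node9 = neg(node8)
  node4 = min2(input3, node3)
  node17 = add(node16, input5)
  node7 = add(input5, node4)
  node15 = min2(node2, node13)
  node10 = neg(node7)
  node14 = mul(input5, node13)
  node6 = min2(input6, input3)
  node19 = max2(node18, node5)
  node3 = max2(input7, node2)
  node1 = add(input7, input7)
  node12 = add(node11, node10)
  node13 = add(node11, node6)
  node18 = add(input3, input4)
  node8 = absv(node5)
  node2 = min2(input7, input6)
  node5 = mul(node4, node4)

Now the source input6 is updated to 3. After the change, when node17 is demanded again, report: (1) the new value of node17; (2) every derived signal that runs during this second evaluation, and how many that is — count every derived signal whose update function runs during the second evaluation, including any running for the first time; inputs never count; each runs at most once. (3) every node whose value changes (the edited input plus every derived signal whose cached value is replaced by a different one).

First evaluation (everything demanded from the output):
  node2 = min2(6, -5) = -5
  node3 = max2(6, -5) = 6
  node4 = min2(7, 6) = 6
  node5 = mul(6, 6) = 36
  node6 = min2(-5, 7) = -5
  node7 = add(-2, 6) = 4
  node11 = absv(36) = 36
  node13 = add(36, -5) = 31
  node15 = min2(-5, 31) = -5
  node16 = mul(4, -5) = -20
  node17 = add(-20, -2) = -22

Propagation after the edit:
  node2: runs — input6 -5->3; result 3.
  node3: runs — node2 -5->3; result 6 (same value as before).
  node4: checked — values it read are unchanged (input3 unchanged, node3 unchanged); reused cached 6 without running.
  node5: checked — values it read are unchanged (node4 unchanged, node4 unchanged); reused cached 36 without running.
  node6: runs — input6 -5->3; result 3.
  node7: checked — values it read are unchanged (input5 unchanged, node4 unchanged); reused cached 4 without running.
  node11: checked — values it read are unchanged (node5 unchanged); reused cached 36 without running.
  node13: runs — node6 -5->3; result 39.
  node15: runs — node2 -5->3; node13 31->39; result 3.
  node16: runs — node15 -5->3; result 12.
  node17: runs — node16 -20->12; result 10.

Key observation: the cutoff stops propagation at node4 — its inputs' values are unchanged, so it reuses its cache.

New value of node17: 10.
Derived signals that run: node2, node3, node6, node13, node15, node16, node17 — 7 in total.
Values that change: input6, node2, node6, node13, node15, node16, node17.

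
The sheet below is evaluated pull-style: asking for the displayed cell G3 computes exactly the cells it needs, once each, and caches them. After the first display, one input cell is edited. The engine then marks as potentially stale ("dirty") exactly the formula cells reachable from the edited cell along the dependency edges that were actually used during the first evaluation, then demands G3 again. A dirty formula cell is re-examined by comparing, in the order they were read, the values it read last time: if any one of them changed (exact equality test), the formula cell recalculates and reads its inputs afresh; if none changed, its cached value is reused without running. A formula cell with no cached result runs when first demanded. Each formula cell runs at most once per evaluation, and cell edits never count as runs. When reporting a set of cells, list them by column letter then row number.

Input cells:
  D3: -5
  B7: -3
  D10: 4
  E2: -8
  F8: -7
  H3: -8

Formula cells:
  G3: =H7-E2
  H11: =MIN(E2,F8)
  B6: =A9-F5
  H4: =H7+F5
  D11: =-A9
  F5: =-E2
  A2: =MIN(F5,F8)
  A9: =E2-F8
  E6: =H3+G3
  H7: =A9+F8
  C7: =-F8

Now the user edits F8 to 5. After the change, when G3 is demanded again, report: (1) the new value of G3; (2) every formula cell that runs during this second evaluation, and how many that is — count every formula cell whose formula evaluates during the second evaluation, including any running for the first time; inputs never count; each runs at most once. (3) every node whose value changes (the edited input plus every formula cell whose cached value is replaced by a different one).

First demand of the output computes:
  A9 = -8 - -7 = -1
  H7 = -1 + -7 = -8
  G3 = -8 - -8 = 0

After the edit, cleaning proceeds:
  A9: a read changed (F8 -7->5) — executes, giving -13.
  H7: a read changed (A9 -1->-13; F8 -7->5) — executes, giving -8 — identical to its old value.
  G3: dirty, but its reads are unchanged (H7 unchanged, E2 unchanged); cached 0 stands.

Note the absorption at H7: it re-runs yet its value is the same, leaving the output's value untouched.

Demanding G3 again yields 0.
2 formula cells run: A9, H7.
The nodes whose values change: A9, F8.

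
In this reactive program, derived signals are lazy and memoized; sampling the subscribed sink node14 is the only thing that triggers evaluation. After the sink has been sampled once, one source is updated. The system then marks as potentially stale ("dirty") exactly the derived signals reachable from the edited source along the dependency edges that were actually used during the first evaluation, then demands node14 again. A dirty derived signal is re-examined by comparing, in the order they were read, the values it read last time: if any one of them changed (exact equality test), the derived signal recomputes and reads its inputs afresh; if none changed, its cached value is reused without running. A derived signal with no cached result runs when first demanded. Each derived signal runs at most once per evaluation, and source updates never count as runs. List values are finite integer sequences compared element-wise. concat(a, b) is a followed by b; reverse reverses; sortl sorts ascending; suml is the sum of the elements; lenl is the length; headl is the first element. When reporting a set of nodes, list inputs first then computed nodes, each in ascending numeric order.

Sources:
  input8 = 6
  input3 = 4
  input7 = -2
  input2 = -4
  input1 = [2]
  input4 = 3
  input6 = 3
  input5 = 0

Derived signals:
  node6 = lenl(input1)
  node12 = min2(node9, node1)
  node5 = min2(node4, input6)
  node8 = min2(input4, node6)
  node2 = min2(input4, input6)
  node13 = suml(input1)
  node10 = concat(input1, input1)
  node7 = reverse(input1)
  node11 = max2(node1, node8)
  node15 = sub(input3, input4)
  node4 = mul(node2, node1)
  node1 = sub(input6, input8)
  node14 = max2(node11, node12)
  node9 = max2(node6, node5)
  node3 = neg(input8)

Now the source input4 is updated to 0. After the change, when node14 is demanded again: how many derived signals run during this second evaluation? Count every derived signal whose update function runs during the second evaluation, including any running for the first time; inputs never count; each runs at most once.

First demand of the output computes:
  node1 = sub(3, 6) = -3
  node2 = min2(3, 3) = 3
  node4 = mul(3, -3) = -9
  node5 = min2(-9, 3) = -9
  node6 = lenl([2]) = 1
  node8 = min2(3, 1) = 1
  node9 = max2(1, -9) = 1
  node11 = max2(-3, 1) = 1
  node12 = min2(1, -3) = -3
  node14 = max2(1, -3) = 1

After the edit, cleaning proceeds:
  node2: a read changed (input4 3->0) — executes, giving 0.
  node4: a read changed (node2 3->0) — executes, giving 0.
  node5: a read changed (node4 -9->0) — executes, giving 0.
  node8: a read changed (input4 3->0) — executes, giving 0.
  node9: a read changed (node5 -9->0) — executes, giving 1 — identical to its old value.
  node11: a read changed (node8 1->0) — executes, giving 0.
  node12: dirty, but its reads are unchanged (node9 unchanged, node1 unchanged); cached -3 stands.
  node14: a read changed (node11 1->0) — executes, giving 0.

Note where the cutoff bites: node12 is checked, finds nothing changed, and keeps its cache.

7 derived signals run: node2, node4, node5, node8, node9, node11, node14.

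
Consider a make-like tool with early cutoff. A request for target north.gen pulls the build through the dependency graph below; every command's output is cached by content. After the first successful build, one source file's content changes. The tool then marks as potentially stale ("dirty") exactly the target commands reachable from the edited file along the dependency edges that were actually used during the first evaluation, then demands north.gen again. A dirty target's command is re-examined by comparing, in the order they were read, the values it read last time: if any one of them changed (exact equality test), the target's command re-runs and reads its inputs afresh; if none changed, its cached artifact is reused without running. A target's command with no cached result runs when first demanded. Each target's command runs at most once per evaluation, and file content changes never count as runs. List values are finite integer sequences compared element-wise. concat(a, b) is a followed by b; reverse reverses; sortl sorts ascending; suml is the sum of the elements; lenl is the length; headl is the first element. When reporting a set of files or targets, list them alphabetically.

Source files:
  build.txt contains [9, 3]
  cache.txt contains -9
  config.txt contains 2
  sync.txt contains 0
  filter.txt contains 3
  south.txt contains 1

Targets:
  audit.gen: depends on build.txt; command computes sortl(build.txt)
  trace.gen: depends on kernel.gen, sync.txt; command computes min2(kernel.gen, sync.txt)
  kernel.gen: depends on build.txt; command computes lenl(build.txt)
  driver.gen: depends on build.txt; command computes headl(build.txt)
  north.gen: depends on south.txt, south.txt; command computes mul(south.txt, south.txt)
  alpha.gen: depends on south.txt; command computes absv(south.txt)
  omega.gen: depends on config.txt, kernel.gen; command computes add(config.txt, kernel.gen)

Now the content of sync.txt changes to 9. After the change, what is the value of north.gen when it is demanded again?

Demanding north.gen again yields 1.
Note the shortcut — sync.txt feeds only undemanded nodes, so no recomputation happens.

First demand of the output computes:
  north.gen = mul(1, 1) = 1

After the edit, cleaning proceeds:
  sync.txt only reaches undemanded nodes; the second demand re-runs nothing.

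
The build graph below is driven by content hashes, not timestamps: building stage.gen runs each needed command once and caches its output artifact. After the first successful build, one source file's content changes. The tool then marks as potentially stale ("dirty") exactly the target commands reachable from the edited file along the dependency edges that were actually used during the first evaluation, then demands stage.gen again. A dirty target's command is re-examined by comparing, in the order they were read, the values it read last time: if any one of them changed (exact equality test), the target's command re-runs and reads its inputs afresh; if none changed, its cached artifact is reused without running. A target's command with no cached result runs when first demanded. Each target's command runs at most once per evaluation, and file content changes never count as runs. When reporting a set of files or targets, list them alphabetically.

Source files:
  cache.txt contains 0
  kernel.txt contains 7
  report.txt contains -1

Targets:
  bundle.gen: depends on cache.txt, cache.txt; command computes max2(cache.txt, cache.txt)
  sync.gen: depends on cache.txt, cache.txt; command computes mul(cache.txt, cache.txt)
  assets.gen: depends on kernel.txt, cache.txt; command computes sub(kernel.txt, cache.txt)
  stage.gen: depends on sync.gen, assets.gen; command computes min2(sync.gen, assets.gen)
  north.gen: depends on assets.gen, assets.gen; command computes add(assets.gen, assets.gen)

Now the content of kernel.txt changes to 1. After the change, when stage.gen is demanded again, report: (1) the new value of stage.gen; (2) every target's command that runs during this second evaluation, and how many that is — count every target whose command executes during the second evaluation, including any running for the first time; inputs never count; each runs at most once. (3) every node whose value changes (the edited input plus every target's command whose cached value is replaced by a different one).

Initial pass — values computed on the first demand:
  assets.gen = sub(7, 0) = 7
  sync.gen = mul(0, 0) = 0
  stage.gen = min2(0, 7) = 0

Second demand — change propagation:
  assets.gen: re-runs because kernel.txt 7->1; new result 1.
  stage.gen: re-runs because assets.gen 7->1; new result 0 (unchanged).

stage.gen now evaluates to 0.
Run set: assets.gen, stage.gen (2 run).
Changed values: assets.gen, kernel.txt.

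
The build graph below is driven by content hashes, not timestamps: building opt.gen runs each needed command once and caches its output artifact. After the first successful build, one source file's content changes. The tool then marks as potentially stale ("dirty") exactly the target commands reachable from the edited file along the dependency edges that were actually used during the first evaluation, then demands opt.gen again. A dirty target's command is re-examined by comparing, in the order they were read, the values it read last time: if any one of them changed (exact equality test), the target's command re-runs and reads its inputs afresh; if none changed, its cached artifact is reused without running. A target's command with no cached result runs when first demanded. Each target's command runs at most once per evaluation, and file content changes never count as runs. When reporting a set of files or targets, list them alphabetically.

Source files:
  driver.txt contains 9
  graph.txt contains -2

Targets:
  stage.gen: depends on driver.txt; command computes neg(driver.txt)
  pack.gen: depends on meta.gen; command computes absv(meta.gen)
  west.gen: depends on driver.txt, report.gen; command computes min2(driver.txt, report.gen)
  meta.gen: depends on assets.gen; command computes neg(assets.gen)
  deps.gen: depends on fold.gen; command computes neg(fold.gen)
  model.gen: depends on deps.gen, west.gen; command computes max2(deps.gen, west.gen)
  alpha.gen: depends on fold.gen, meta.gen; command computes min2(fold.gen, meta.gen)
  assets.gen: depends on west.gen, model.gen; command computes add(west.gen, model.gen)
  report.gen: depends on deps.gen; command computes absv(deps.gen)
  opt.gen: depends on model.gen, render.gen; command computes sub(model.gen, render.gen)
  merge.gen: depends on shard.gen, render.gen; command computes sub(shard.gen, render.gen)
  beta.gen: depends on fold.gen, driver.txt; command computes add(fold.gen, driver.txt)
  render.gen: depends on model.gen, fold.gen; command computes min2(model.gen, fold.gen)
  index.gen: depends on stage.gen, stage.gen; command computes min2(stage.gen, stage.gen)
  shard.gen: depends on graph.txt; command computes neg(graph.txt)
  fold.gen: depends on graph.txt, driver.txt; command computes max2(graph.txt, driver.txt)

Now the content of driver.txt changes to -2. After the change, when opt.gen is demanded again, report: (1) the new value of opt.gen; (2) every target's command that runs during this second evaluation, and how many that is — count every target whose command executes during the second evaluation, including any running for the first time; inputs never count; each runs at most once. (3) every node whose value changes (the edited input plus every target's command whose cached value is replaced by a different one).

Initial pass — values computed on the first demand:
  fold.gen = max2(-2, 9) = 9
  deps.gen = neg(9) = -9
  report.gen = absv(-9) = 9
  west.gen = min2(9, 9) = 9
  model.gen = max2(-9, 9) = 9
  render.gen = min2(9, 9) = 9
  opt.gen = sub(9, 9) = 0

Second demand — change propagation:
  fold.gen: re-runs because driver.txt 9->-2; new result -2.
  deps.gen: re-runs because fold.gen 9->-2; new result 2.
  report.gen: re-runs because deps.gen -9->2; new result 2.
  west.gen: re-runs because driver.txt 9->-2; report.gen 9->2; new result -2.
  model.gen: re-runs because deps.gen -9->2; west.gen 9->-2; new result 2.
  render.gen: re-runs because model.gen 9->2; fold.gen 9->-2; new result -2.
  opt.gen: re-runs because model.gen 9->2; render.gen 9->-2; new result 4.

opt.gen now evaluates to 4.
Run set: deps.gen, fold.gen, model.gen, opt.gen, render.gen, report.gen, west.gen (7 run).
Changed values: deps.gen, driver.txt, fold.gen, model.gen, opt.gen, render.gen, report.gen, west.gen.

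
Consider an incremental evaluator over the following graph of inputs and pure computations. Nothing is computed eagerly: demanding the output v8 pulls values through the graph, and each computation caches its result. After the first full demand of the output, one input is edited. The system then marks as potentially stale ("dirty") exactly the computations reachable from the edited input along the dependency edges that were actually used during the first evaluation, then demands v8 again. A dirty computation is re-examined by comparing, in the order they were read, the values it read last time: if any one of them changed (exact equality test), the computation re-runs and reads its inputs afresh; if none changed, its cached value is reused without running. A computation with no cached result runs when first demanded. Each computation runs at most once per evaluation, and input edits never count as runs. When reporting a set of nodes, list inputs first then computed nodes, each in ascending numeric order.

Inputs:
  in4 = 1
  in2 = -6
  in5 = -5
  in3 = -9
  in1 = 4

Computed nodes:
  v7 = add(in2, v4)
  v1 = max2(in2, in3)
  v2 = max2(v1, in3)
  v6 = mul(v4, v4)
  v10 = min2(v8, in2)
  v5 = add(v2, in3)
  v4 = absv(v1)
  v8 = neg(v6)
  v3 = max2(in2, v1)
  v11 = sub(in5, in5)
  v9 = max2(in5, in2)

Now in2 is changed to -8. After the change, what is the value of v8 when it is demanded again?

Initial pass — values computed on the first demand:
  v1 = max2(-6, -9) = -6
  v4 = absv(-6) = 6
  v6 = mul(6, 6) = 36
  v8 = neg(36) = -36

Second demand — change propagation:
  v1: re-runs because in2 -6->-8; new result -8.
  v4: re-runs because v1 -6->-8; new result 8.
  v6: re-runs because v4 6->8; v4 6->8; new result 64.
  v8: re-runs because v6 36->64; new result -64.

v8 now evaluates to -64.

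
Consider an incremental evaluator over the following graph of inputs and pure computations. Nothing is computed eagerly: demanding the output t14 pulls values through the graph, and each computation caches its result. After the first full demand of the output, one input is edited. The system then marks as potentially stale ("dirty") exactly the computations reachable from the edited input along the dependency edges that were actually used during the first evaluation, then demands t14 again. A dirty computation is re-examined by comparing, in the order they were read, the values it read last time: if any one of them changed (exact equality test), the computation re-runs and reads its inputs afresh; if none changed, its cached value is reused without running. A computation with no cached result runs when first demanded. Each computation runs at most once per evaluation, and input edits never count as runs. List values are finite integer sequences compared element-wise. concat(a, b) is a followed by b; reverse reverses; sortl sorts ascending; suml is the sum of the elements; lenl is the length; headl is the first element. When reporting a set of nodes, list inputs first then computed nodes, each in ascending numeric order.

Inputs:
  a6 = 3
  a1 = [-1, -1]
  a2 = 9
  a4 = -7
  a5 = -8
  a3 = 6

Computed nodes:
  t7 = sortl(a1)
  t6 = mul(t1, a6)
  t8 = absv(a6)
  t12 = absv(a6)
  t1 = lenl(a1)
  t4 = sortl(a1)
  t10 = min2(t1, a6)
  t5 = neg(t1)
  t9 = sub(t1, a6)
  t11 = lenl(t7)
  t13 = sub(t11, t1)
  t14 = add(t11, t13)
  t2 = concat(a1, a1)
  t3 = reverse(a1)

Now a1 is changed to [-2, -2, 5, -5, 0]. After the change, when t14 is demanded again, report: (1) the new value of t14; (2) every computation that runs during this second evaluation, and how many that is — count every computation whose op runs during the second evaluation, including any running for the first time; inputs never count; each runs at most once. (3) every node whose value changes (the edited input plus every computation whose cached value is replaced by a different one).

t14 now evaluates to 5.
Run set: t1, t7, t11, t13, t14 (5 run).
Changed values: a1, t1, t7, t11, t14.

Initial pass — values computed on the first demand:
  t1 = lenl([-1, -1]) = 2
  t7 = sortl([-1, -1]) = [-1, -1]
  t11 = lenl([-1, -1]) = 2
  t13 = sub(2, 2) = 0
  t14 = add(2, 0) = 2

Second demand — change propagation:
  t1: re-runs because a1 [-1, -1]->[-2, -2, 5, -5, 0]; new result 5.
  t7: re-runs because a1 [-1, -1]->[-2, -2, 5, -5, 0]; new result [-5, -2, -2, 0, 5].
  t11: re-runs because t7 [-1, -1]->[-5, -2, -2, 0, 5]; new result 5.
  t13: re-runs because t11 2->5; t1 2->5; new result 0 (unchanged).
  t14: re-runs because t11 2->5; new result 5.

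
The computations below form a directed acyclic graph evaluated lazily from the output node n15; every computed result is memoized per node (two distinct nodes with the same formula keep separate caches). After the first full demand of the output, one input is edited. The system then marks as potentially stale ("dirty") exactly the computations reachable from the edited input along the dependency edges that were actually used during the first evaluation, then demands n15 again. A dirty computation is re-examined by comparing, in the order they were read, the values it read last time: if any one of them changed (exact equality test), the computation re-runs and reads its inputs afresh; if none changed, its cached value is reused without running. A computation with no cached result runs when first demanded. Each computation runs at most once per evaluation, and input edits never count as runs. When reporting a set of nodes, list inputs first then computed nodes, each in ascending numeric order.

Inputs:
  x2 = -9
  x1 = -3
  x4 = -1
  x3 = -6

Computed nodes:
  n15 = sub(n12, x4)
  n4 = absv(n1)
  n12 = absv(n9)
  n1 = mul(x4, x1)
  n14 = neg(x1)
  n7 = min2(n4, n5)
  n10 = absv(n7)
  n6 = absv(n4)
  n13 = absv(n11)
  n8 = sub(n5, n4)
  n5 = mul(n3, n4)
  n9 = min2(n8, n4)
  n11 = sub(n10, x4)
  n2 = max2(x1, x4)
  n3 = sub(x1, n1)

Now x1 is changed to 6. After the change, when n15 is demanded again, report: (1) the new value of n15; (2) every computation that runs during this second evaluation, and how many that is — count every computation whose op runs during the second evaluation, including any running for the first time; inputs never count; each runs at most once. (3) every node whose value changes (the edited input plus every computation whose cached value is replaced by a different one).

First demand of the output computes:
  n1 = mul(-1, -3) = 3
  n3 = sub(-3, 3) = -6
  n4 = absv(3) = 3
  n5 = mul(-6, 3) = -18
  n8 = sub(-18, 3) = -21
  n9 = min2(-21, 3) = -21
  n12 = absv(-21) = 21
  n15 = sub(21, -1) = 22

After the edit, cleaning proceeds:
  n1: a read changed (x1 -3->6) — executes, giving -6.
  n3: a read changed (x1 -3->6; n1 3->-6) — executes, giving 12.
  n4: a read changed (n1 3->-6) — executes, giving 6.
  n5: a read changed (n3 -6->12; n4 3->6) — executes, giving 72.
  n8: a read changed (n5 -18->72; n4 3->6) — executes, giving 66.
  n9: a read changed (n8 -21->66; n4 3->6) — executes, giving 6.
  n12: a read changed (n9 -21->6) — executes, giving 6.
  n15: a read changed (n12 21->6) — executes, giving 7.

Demanding n15 again yields 7.
8 computations run: n1, n3, n4, n5, n8, n9, n12, n15.
The nodes whose values change: x1, n1, n3, n4, n5, n8, n9, n12, n15.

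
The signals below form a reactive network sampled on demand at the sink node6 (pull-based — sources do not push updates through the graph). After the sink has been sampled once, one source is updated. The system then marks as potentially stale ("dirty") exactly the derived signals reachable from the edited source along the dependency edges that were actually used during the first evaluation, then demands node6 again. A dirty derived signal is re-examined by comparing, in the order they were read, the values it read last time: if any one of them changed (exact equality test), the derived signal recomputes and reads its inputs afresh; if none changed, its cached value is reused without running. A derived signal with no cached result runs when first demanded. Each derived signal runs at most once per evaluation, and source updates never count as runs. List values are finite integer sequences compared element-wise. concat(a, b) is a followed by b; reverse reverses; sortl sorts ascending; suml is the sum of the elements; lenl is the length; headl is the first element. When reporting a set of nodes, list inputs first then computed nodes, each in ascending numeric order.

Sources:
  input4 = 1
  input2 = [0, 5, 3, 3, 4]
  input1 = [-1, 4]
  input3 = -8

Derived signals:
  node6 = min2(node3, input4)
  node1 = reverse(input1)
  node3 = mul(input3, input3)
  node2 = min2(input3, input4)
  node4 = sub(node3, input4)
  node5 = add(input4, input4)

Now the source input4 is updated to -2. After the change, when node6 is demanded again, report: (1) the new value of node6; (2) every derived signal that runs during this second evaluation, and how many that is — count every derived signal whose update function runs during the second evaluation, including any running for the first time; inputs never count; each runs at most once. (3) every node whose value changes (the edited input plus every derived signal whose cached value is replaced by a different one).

Initial pass — values computed on the first demand:
  node3 = mul(-8, -8) = 64
  node6 = min2(64, 1) = 1

Second demand — change propagation:
  node6: re-runs because input4 1->-2; new result -2.

node6 now evaluates to -2.
Run set: node6 (1 run).
Changed values: input4, node6.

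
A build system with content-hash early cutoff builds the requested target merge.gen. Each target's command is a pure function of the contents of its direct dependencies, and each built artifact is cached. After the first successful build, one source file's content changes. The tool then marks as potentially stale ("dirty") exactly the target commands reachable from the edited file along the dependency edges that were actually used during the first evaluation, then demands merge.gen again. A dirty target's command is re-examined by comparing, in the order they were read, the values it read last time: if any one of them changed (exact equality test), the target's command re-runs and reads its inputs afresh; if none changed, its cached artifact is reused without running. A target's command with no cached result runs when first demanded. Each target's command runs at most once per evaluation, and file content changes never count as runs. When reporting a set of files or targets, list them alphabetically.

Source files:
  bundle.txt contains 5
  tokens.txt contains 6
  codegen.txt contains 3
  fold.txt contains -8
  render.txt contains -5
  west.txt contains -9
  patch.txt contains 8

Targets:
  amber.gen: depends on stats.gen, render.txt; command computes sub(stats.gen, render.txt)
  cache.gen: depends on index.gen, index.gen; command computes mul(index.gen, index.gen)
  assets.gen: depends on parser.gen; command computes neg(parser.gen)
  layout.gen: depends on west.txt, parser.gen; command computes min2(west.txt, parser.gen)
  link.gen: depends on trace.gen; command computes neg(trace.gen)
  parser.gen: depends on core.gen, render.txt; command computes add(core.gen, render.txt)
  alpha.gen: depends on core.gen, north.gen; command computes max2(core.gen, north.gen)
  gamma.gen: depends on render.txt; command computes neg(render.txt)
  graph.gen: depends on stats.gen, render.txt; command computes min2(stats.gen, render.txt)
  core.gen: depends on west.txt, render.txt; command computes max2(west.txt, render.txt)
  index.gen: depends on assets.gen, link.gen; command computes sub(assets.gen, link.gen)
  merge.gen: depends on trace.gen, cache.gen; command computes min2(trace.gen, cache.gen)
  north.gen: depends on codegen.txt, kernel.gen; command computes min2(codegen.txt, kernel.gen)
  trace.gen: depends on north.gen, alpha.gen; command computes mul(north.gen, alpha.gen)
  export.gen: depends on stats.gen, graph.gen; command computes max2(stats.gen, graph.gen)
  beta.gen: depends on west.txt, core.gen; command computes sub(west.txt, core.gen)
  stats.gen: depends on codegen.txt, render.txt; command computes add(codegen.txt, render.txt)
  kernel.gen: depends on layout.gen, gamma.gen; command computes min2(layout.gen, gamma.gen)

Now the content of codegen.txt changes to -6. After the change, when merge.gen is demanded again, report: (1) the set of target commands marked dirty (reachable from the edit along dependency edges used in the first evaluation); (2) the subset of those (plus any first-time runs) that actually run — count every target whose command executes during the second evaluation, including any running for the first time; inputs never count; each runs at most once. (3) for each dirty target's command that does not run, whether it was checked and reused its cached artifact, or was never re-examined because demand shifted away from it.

Marked dirty: alpha.gen, cache.gen, index.gen, link.gen, merge.gen, north.gen, trace.gen.
Target commands that run: north.gen — 1 in total.
Checked but reused from cache: alpha.gen, cache.gen, index.gen, link.gen, merge.gen, trace.gen.
Key observation: the change is absorbed at north.gen — it re-runs but produces the same value, and the output's value is unchanged.

First evaluation (everything demanded from the output):
  core.gen = max2(-9, -5) = -5
  gamma.gen = neg(-5) = 5
  parser.gen = add(-5, -5) = -10
  assets.gen = neg(-10) = 10
  layout.gen = min2(-9, -10) = -10
  kernel.gen = min2(-10, 5) = -10
  north.gen = min2(3, -10) = -10
  alpha.gen = max2(-5, -10) = -5
  trace.gen = mul(-10, -5) = 50
  link.gen = neg(50) = -50
  index.gen = sub(10, -50) = 60
  cache.gen = mul(60, 60) = 3600
  merge.gen = min2(50, 3600) = 50

Propagation after the edit:
  north.gen: runs — codegen.txt 3->-6; result -10 (same value as before).
  alpha.gen: checked — values it read are unchanged (core.gen unchanged, north.gen unchanged); reused cached -5 without running.
  trace.gen: checked — values it read are unchanged (north.gen unchanged, alpha.gen unchanged); reused cached 50 without running.
  link.gen: checked — values it read are unchanged (trace.gen unchanged); reused cached -50 without running.
  index.gen: checked — values it read are unchanged (assets.gen unchanged, link.gen unchanged); reused cached 60 without running.
  cache.gen: checked — values it read are unchanged (index.gen unchanged, index.gen unchanged); reused cached 3600 without running.
  merge.gen: checked — values it read are unchanged (trace.gen unchanged, cache.gen unchanged); reused cached 50 without running.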